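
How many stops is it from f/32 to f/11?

f/32 → f/22 → f/16 → f/11 — count the steps: 3 stops.

3 stops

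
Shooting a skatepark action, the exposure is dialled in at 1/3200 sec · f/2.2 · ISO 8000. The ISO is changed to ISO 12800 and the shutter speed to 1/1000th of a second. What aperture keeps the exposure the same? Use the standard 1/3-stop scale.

f/5

ISO: 8000 → 10000 → 12800 — 2/3 stop raised (brighter).
Shutter speed: 1/3200 → 1/2500 → 1/2000 → 1/1600 → 1/1250 → 1/1000 — 1 2/3 stops slower (brighter).
Net change so far: 2 1/3 stops brighter. Offset with the aperture: f/2.2 → f/2.5 → f/2.8 → f/3.2 → f/3.5 → f/4 → f/4.5 → f/5.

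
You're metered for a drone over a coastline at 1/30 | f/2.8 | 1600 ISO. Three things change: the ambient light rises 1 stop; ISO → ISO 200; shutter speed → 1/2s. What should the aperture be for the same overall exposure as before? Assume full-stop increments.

f/5.6

Scene light: 1 stop brighter.
ISO: 1600 → 800 → 400 → 200 — 3 stops dropped (darker).
Shutter speed: 1/30 → 1/15 → 1/8 → 1/4 → 1/2 — 4 stops longer (brighter).
Net so far: 2 stops brighter. Aperture: f/2.8 → f/4 → f/5.6.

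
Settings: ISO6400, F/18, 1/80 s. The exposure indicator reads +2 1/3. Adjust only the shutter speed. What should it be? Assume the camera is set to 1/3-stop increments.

1/400s

Overexposed by 2 1/3 stops → need 2 1/3 stops darker.
Shutter speed: 1/80 → 1/100 → 1/125 → 1/160 → 1/200 → 1/250 → 1/320 → 1/400.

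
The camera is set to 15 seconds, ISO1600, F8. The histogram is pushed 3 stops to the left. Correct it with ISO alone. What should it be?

ISO 12800

Underexposed by 3 stops → need 3 stops brighter.
ISO: 1600 → 3200 → 6400 → 12800.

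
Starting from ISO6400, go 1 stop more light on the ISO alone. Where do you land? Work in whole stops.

ISO: 6400 → 12800 — 1 stop higher (brighter).

ISO 12800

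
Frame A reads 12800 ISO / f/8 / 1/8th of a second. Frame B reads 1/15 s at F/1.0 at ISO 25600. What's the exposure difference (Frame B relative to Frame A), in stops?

6 stops brighter

Aperture: f/8 → f/5.6 → f/4 → f/2.8 → f/2 → f/1.4 → f/1.0 — 6 stops larger aperture (brighter).
Shutter speed: 1/8 → 1/15 — 1 stop shorter (darker).
ISO: 12800 → 25600 — 1 stop higher (brighter).
Net: +6 −1 +1 = +6 stops.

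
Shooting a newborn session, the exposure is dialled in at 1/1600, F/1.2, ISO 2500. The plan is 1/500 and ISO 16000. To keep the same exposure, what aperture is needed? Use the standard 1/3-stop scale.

f/5.6

Shutter speed: 1/1600 → 1/1250 → 1/1000 → 1/800 → 1/640 → 1/500 — 1 2/3 stops slower (brighter).
ISO: 2500 → 3200 → 4000 → 5000 → 6400 → 8000 → 10000 → 12800 → 16000 — 2 2/3 stops higher (brighter).
Net change so far: 4 1/3 stops brighter. Offset with the aperture: f/1.2 → f/1.4 → f/1.6 → f/1.8 → f/2 → f/2.2 → f/2.5 → f/2.8 → f/3.2 → f/3.5 → f/4 → f/4.5 → f/5 → f/5.6.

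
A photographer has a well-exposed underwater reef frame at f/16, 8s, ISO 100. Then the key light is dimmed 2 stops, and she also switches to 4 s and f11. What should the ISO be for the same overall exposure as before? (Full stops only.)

ISO 400

Scene light: 2 stops darker.
Shutter speed: 8 → 4 — 1 stop shorter (darker).
Aperture: f/16 → f/11 — 1 stop opened up (brighter).
Net so far: 2 stops darker. ISO: 100 → 200 → 400.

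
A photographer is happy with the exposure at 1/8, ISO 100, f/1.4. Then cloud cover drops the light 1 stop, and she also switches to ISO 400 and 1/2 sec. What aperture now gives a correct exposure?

f/4

Scene light: 1 stop darker.
ISO: 100 → 200 → 400 — 2 stops higher (brighter).
Shutter speed: 1/8 → 1/4 → 1/2 — 2 stops slower (brighter).
Net so far: 3 stops brighter. Aperture: f/1.4 → f/2 → f/2.8 → f/4.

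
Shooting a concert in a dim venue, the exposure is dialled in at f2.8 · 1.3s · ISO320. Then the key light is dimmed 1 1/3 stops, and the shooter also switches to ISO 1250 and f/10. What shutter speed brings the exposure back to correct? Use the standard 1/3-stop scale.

Scene light: 1 1/3 stops darker.
ISO: 320 → 400 → 500 → 640 → 800 → 1000 → 1250 — 2 stops raised (brighter).
Aperture: f/2.8 → f/3.2 → f/3.5 → f/4 → f/4.5 → f/5 → f/5.6 → f/6.3 → f/7.1 → f/8 → f/9 → f/10 — 3 2/3 stops narrower (darker).
Net so far: 3 stops darker. Shutter speed: 1.3 → 1.6 → 2 → 2.5 → 3.2 → 4 → 5 → 6 → 8 → 10.

10 s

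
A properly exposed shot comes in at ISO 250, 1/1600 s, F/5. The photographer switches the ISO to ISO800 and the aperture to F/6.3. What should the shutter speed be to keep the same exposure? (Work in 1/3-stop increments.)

1/3200s

ISO: 250 → 320 → 400 → 500 → 640 → 800 — 1 2/3 stops higher (brighter).
Aperture: f/5 → f/5.6 → f/6.3 — 2/3 stop narrower (darker).
Net change so far: 1 stop brighter. Offset with the shutter speed: 1/1600 → 1/2000 → 1/2500 → 1/3200.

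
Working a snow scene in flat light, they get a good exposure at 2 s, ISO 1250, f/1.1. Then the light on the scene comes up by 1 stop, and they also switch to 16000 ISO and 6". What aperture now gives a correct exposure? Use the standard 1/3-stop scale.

Scene light: 1 stop brighter.
ISO: 1250 → 1600 → 2000 → 2500 → 3200 → 4000 → 5000 → 6400 → 8000 → 10000 → 12800 → 16000 — 3 2/3 stops higher (brighter).
Shutter speed: 2 → 2.5 → 3.2 → 4 → 5 → 6 — 1 2/3 stops slower (brighter).
Net so far: 6 1/3 stops brighter. Aperture: f/1.1 → f/1.2 → f/1.4 → f/1.6 → f/1.8 → f/2 → f/2.2 → f/2.5 → f/2.8 → f/3.2 → f/3.5 → f/4 → f/4.5 → f/5 → f/5.6 → f/6.3 → f/7.1 → f/8 → f/9 → f/10.

f/10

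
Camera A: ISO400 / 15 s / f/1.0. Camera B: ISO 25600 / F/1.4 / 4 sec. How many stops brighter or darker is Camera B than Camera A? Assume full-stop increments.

Aperture: f/1.0 → f/1.4 — 1 stop smaller aperture (darker).
Shutter speed: 15 → 8 → 4 — 2 stops shorter (darker).
ISO: 400 → 800 → 1600 → 3200 → 6400 → 12800 → 25600 — 6 stops raised (brighter).
Net: −1 −2 +6 = +3 stops.

3 stops brighter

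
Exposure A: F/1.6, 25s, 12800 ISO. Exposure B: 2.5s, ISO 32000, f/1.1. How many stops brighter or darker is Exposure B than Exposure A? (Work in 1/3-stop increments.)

Aperture: f/1.6 → f/1.4 → f/1.2 → f/1.1 — 1 stop wider (brighter).
Shutter speed: 25 → 20 → 15 → 13 → 10 → 8 → 6 → 5 → 4 → 3.2 → 2.5 — 3 1/3 stops shorter (darker).
ISO: 12800 → 16000 → 20000 → 25600 → 32000 — 1 1/3 stops higher (brighter).
Net: +1 −3 1/3 +1 1/3 = −1 stop.

1 stop darker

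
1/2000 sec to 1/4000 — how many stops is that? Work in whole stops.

1 stop

1/2000 → 1/4000 — count the steps: 1 stop.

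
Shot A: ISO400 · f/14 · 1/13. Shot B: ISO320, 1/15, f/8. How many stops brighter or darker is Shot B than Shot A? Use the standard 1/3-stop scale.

1 stop brighter

Aperture: f/14 → f/13 → f/11 → f/10 → f/9 → f/8 — 1 2/3 stops larger aperture (brighter).
Shutter speed: 1/13 → 1/15 — 1/3 stop shorter (darker).
ISO: 400 → 320 — 1/3 stop dropped (darker).
Net: +1 2/3 −1/3 −1/3 = +1 stop.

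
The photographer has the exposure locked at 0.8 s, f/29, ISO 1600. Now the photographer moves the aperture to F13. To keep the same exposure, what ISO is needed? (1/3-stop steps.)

ISO 320

Aperture: f/29 → f/25 → f/22 → f/20 → f/18 → f/16 → f/14 → f/13 — 2 1/3 stops opened up (brighter).
Need 2 1/3 stops darker from the ISO: 1600 → 1250 → 1000 → 800 → 640 → 500 → 400 → 320.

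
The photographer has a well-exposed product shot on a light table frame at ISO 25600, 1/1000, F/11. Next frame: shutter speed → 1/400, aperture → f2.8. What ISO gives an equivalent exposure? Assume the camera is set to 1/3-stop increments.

ISO 640

Shutter speed: 1/1000 → 1/800 → 1/640 → 1/500 → 1/400 — 1 1/3 stops longer (brighter).
Aperture: f/11 → f/10 → f/9 → f/8 → f/7.1 → f/6.3 → f/5.6 → f/5 → f/4.5 → f/4 → f/3.5 → f/3.2 → f/2.8 — 4 stops opened up (brighter).
Net change so far: 5 1/3 stops brighter. Offset with the ISO: 25600 → 20000 → 16000 → 12800 → 10000 → 8000 → 6400 → 5000 → 4000 → 3200 → 2500 → 2000 → 1600 → 1250 → 1000 → 800 → 640.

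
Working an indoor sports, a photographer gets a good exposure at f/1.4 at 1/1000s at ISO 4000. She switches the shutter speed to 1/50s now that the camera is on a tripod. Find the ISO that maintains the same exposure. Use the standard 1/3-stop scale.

Shutter speed: 1/1000 → 1/800 → 1/640 → 1/500 → 1/400 → 1/320 → 1/250 → 1/200 → 1/160 → 1/125 → 1/100 → 1/80 → 1/60 → 1/50 — 4 1/3 stops slower (brighter).
Need 4 1/3 stops darker from the ISO: 4000 → 3200 → 2500 → 2000 → 1600 → 1250 → 1000 → 800 → 640 → 500 → 400 → 320 → 250 → 200.

ISO 200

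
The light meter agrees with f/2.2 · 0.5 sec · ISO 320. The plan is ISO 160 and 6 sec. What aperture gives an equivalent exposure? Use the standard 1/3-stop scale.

f/5.6

ISO: 320 → 250 → 200 → 160 — 1 stop lower (darker).
Shutter speed: 0.5 → 0.6 → 0.8 → 1 → 1.3 → 1.6 → 2 → 2.5 → 3.2 → 4 → 5 → 6 — 3 2/3 stops slower (brighter).
Net change so far: 2 2/3 stops brighter. Offset with the aperture: f/2.2 → f/2.5 → f/2.8 → f/3.2 → f/3.5 → f/4 → f/4.5 → f/5 → f/5.6.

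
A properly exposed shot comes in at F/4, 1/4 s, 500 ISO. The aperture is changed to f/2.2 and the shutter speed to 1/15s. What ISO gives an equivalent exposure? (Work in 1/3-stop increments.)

Aperture: f/4 → f/3.5 → f/3.2 → f/2.8 → f/2.5 → f/2.2 — 1 2/3 stops wider (brighter).
Shutter speed: 1/4 → 1/5 → 1/6 → 1/8 → 1/10 → 1/13 → 1/15 — 2 stops faster (darker).
Net change so far: 1/3 stop darker. Offset with the ISO: 500 → 640.

ISO 640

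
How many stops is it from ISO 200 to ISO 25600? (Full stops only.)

200 → 400 → 800 → 1600 → 3200 → 6400 → 12800 → 25600 — count the steps: 7 stops.

7 stops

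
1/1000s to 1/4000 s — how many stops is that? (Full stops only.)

1/1000 → 1/2000 → 1/4000 — count the steps: 2 stops.

2 stops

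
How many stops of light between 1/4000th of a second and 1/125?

1/4000 → 1/2000 → 1/1000 → 1/500 → 1/250 → 1/125 — count the steps: 5 stops.

5 stops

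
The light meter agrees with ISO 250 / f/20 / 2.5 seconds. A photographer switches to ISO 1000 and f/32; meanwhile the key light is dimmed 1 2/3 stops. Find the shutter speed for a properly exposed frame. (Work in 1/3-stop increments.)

5 s

Scene light: 1 2/3 stops darker.
ISO: 250 → 320 → 400 → 500 → 640 → 800 → 1000 — 2 stops raised (brighter).
Aperture: f/20 → f/22 → f/25 → f/29 → f/32 — 1 1/3 stops stopped down (darker).
Net so far: 1 stop darker. Shutter speed: 2.5 → 3.2 → 4 → 5.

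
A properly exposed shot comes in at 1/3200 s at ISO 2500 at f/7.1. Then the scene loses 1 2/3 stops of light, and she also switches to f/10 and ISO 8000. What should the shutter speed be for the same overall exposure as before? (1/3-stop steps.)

Scene light: 1 2/3 stops darker.
Aperture: f/7.1 → f/8 → f/9 → f/10 — 1 stop stopped down (darker).
ISO: 2500 → 3200 → 4000 → 5000 → 6400 → 8000 — 1 2/3 stops higher (brighter).
Net so far: 1 stop darker. Shutter speed: 1/3200 → 1/2500 → 1/2000 → 1/1600.

1/1600s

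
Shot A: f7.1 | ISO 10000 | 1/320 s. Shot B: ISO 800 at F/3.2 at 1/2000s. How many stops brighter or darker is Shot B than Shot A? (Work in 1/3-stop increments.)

Aperture: f/7.1 → f/6.3 → f/5.6 → f/5 → f/4.5 → f/4 → f/3.5 → f/3.2 — 2 1/3 stops larger aperture (brighter).
Shutter speed: 1/320 → 1/400 → 1/500 → 1/640 → 1/800 → 1/1000 → 1/1250 → 1/1600 → 1/2000 — 2 2/3 stops shorter (darker).
ISO: 10000 → 8000 → 6400 → 5000 → 4000 → 3200 → 2500 → 2000 → 1600 → 1250 → 1000 → 800 — 3 2/3 stops lower (darker).
Net: +2 1/3 −2 2/3 −3 2/3 = −4 stops.

4 stops darker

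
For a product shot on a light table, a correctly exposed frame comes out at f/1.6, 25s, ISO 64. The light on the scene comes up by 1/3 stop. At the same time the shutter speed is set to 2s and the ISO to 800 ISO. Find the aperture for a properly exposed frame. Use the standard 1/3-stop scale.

Scene light: 1/3 stop brighter.
Shutter speed: 25 → 20 → 15 → 13 → 10 → 8 → 6 → 5 → 4 → 3.2 → 2.5 → 2 — 3 2/3 stops faster (darker).
ISO: 64 → 80 → 100 → 125 → 160 → 200 → 250 → 320 → 400 → 500 → 640 → 800 — 3 2/3 stops higher (brighter).
Net so far: 1/3 stop brighter. Aperture: f/1.6 → f/1.8.

f/1.8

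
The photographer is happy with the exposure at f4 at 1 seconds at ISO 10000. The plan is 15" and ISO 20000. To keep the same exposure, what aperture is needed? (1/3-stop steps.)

Shutter speed: 1 → 1.3 → 1.6 → 2 → 2.5 → 3.2 → 4 → 5 → 6 → 8 → 10 → 13 → 15 — 4 stops longer (brighter).
ISO: 10000 → 12800 → 16000 → 20000 — 1 stop raised (brighter).
Net change so far: 5 stops brighter. Offset with the aperture: f/4 → f/4.5 → f/5 → f/5.6 → f/6.3 → f/7.1 → f/8 → f/9 → f/10 → f/11 → f/13 → f/14 → f/16 → f/18 → f/20 → f/22.

f/22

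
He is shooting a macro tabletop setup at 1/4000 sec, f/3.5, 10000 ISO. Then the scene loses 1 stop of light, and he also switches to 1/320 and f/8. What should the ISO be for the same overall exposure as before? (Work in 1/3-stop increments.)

Scene light: 1 stop darker.
Shutter speed: 1/4000 → 1/3200 → 1/2500 → 1/2000 → 1/1600 → 1/1250 → 1/1000 → 1/800 → 1/640 → 1/500 → 1/400 → 1/320 — 3 2/3 stops longer (brighter).
Aperture: f/3.5 → f/4 → f/4.5 → f/5 → f/5.6 → f/6.3 → f/7.1 → f/8 — 2 1/3 stops stopped down (darker).
Net so far: 1/3 stop brighter. ISO: 10000 → 8000.

ISO 8000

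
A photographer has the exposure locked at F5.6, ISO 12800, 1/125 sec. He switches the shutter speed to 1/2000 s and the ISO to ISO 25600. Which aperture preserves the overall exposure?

Shutter speed: 1/125 → 1/250 → 1/500 → 1/1000 → 1/2000 — 4 stops shorter (darker).
ISO: 12800 → 25600 — 1 stop raised (brighter).
Net change so far: 3 stops darker. Offset with the aperture: f/5.6 → f/4 → f/2.8 → f/2.

f/2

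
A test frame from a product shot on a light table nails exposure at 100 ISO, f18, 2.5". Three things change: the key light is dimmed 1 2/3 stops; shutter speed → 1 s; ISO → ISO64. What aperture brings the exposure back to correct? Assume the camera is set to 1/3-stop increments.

f/5

Scene light: 1 2/3 stops darker.
Shutter speed: 2.5 → 2 → 1.6 → 1.3 → 1 — 1 1/3 stops shorter (darker).
ISO: 100 → 80 → 64 — 2/3 stop dropped (darker).
Net so far: 3 2/3 stops darker. Aperture: f/18 → f/16 → f/14 → f/13 → f/11 → f/10 → f/9 → f/8 → f/7.1 → f/6.3 → f/5.6 → f/5.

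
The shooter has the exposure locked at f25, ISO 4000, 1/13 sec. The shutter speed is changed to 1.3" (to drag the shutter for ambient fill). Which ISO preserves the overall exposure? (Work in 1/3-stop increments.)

ISO 250

Shutter speed: 1/13 → 1/10 → 1/8 → 1/6 → 1/5 → 1/4 → 0.3 → 0.4 → 0.5 → 0.6 → 0.8 → 1 → 1.3 — 4 stops slower (brighter).
Need 4 stops darker from the ISO: 4000 → 3200 → 2500 → 2000 → 1600 → 1250 → 1000 → 800 → 640 → 500 → 400 → 320 → 250.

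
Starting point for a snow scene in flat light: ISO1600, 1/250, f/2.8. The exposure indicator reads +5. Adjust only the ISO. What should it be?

Overexposed by 5 stops → need 5 stops darker.
ISO: 1600 → 800 → 400 → 200 → 100 → 50.

ISO 50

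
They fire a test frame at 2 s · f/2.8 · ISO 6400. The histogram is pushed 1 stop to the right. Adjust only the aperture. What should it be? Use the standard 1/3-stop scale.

Overexposed by 1 stop → need 1 stop darker.
Aperture: f/2.8 → f/3.2 → f/3.5 → f/4.

f/4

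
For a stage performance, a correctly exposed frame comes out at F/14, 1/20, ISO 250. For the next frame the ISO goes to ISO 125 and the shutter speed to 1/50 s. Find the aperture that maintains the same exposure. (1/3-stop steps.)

ISO: 250 → 200 → 160 → 125 — 1 stop dropped (darker).
Shutter speed: 1/20 → 1/25 → 1/30 → 1/40 → 1/50 — 1 1/3 stops shorter (darker).
Net change so far: 2 1/3 stops darker. Offset with the aperture: f/14 → f/13 → f/11 → f/10 → f/9 → f/8 → f/7.1 → f/6.3.

f/6.3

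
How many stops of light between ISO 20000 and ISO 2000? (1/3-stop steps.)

20000 → 16000 → 12800 → 10000 → 8000 → 6400 → 5000 → 4000 → 3200 → 2500 → 2000 — count the steps: 10 third-stops = 3 1/3 stops.

3 1/3 stops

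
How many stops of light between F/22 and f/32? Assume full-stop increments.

1 stop

f/22 → f/32 — count the steps: 1 stop.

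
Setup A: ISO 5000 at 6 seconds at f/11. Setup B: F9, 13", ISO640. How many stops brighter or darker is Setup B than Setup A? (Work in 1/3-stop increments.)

Aperture: f/11 → f/10 → f/9 — 2/3 stop opened up (brighter).
Shutter speed: 6 → 8 → 10 → 13 — 1 stop longer (brighter).
ISO: 5000 → 4000 → 3200 → 2500 → 2000 → 1600 → 1250 → 1000 → 800 → 640 — 3 stops lower (darker).
Net: +2/3 +1 −3 = −1 1/3 stops.

1 1/3 stops darker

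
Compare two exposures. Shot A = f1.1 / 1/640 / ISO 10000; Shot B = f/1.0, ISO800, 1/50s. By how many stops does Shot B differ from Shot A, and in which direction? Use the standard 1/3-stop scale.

Aperture: f/1.1 → f/1.0 — 1/3 stop wider (brighter).
Shutter speed: 1/640 → 1/500 → 1/400 → 1/320 → 1/250 → 1/200 → 1/160 → 1/125 → 1/100 → 1/80 → 1/60 → 1/50 — 3 2/3 stops slower (brighter).
ISO: 10000 → 8000 → 6400 → 5000 → 4000 → 3200 → 2500 → 2000 → 1600 → 1250 → 1000 → 800 — 3 2/3 stops dropped (darker).
Net: +1/3 +3 2/3 −3 2/3 = +1/3 stops.

1/3 stop brighter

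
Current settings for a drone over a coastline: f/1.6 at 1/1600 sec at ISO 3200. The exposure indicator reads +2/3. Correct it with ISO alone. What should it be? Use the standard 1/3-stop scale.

ISO 2000

Overexposed by 2/3 stop → need 2/3 stop darker.
ISO: 3200 → 2500 → 2000.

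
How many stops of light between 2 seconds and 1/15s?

5 stops

2 → 1 → 1/2 → 1/4 → 1/8 → 1/15 — count the steps: 5 stops.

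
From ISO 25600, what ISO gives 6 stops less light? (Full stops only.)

ISO 400

ISO: 25600 → 12800 → 6400 → 3200 → 1600 → 800 → 400 — 6 stops dropped (darker).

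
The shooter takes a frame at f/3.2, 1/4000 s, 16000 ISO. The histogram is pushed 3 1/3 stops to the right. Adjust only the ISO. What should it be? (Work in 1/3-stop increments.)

ISO 1600

Overexposed by 3 1/3 stops → need 3 1/3 stops darker.
ISO: 16000 → 12800 → 10000 → 8000 → 6400 → 5000 → 4000 → 3200 → 2500 → 2000 → 1600.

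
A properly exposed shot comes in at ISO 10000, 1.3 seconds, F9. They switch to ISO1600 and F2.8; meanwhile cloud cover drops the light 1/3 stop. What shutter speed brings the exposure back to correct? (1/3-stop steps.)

Scene light: 1/3 stop darker.
ISO: 10000 → 8000 → 6400 → 5000 → 4000 → 3200 → 2500 → 2000 → 1600 — 2 2/3 stops dropped (darker).
Aperture: f/9 → f/8 → f/7.1 → f/6.3 → f/5.6 → f/5 → f/4.5 → f/4 → f/3.5 → f/3.2 → f/2.8 — 3 1/3 stops wider (brighter).
Net so far: 1/3 stop brighter. Shutter speed: 1.3 → 1.

1 s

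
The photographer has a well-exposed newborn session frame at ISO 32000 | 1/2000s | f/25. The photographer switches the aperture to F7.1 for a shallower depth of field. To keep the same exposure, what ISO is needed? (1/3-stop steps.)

Aperture: f/25 → f/22 → f/20 → f/18 → f/16 → f/14 → f/13 → f/11 → f/10 → f/9 → f/8 → f/7.1 — 3 2/3 stops wider (brighter).
Need 3 2/3 stops darker from the ISO: 32000 → 25600 → 20000 → 16000 → 12800 → 10000 → 8000 → 6400 → 5000 → 4000 → 3200 → 2500.

ISO 2500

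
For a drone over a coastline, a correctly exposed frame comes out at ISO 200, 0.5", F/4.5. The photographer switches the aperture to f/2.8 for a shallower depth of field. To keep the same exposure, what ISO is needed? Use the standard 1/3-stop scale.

Aperture: f/4.5 → f/4 → f/3.5 → f/3.2 → f/2.8 — 1 1/3 stops opened up (brighter).
Need 1 1/3 stops darker from the ISO: 200 → 160 → 125 → 100 → 80.

ISO 80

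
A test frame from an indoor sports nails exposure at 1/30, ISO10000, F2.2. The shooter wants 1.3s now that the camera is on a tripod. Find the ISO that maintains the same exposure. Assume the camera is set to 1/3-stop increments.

ISO 250

Shutter speed: 1/30 → 1/25 → 1/20 → 1/15 → 1/13 → 1/10 → 1/8 → 1/6 → 1/5 → 1/4 → 0.3 → 0.4 → 0.5 → 0.6 → 0.8 → 1 → 1.3 — 5 1/3 stops longer (brighter).
Need 5 1/3 stops darker from the ISO: 10000 → 8000 → 6400 → 5000 → 4000 → 3200 → 2500 → 2000 → 1600 → 1250 → 1000 → 800 → 640 → 500 → 400 → 320 → 250.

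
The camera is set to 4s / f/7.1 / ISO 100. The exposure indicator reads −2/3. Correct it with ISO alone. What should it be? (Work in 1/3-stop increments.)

Underexposed by 2/3 stop → need 2/3 stop brighter.
ISO: 100 → 125 → 160.

ISO 160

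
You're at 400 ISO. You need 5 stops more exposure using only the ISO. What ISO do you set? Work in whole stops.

ISO 12800

ISO: 400 → 800 → 1600 → 3200 → 6400 → 12800 — 5 stops higher (brighter).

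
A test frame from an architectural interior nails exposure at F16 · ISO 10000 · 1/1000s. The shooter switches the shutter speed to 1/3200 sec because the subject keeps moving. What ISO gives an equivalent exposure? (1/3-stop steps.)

ISO 32000

Shutter speed: 1/1000 → 1/1250 → 1/1600 → 1/2000 → 1/2500 → 1/3200 — 1 2/3 stops faster (darker).
Need 1 2/3 stops brighter from the ISO: 10000 → 12800 → 16000 → 20000 → 25600 → 32000.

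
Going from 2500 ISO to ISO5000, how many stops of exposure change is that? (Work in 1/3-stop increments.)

2500 → 3200 → 4000 → 5000 — count the steps: 3 third-stops = 1 stop.

1 stop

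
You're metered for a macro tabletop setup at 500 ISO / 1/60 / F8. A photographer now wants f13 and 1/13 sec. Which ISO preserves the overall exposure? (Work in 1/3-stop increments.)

ISO 250

Aperture: f/8 → f/9 → f/10 → f/11 → f/13 — 1 1/3 stops stopped down (darker).
Shutter speed: 1/60 → 1/50 → 1/40 → 1/30 → 1/25 → 1/20 → 1/15 → 1/13 — 2 1/3 stops longer (brighter).
Net change so far: 1 stop brighter. Offset with the ISO: 500 → 400 → 320 → 250.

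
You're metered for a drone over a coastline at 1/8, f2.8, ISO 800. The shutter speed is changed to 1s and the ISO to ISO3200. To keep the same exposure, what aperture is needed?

Shutter speed: 1/8 → 1/4 → 1/2 → 1 — 3 stops longer (brighter).
ISO: 800 → 1600 → 3200 — 2 stops raised (brighter).
Net change so far: 5 stops brighter. Offset with the aperture: f/2.8 → f/4 → f/5.6 → f/8 → f/11 → f/16.

f/16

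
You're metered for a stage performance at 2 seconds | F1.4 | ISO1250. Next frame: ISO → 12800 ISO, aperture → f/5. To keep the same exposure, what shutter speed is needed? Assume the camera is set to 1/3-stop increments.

2.5 s

ISO: 1250 → 1600 → 2000 → 2500 → 3200 → 4000 → 5000 → 6400 → 8000 → 10000 → 12800 — 3 1/3 stops higher (brighter).
Aperture: f/1.4 → f/1.6 → f/1.8 → f/2 → f/2.2 → f/2.5 → f/2.8 → f/3.2 → f/3.5 → f/4 → f/4.5 → f/5 — 3 2/3 stops narrower (darker).
Net change so far: 1/3 stop darker. Offset with the shutter speed: 2 → 2.5.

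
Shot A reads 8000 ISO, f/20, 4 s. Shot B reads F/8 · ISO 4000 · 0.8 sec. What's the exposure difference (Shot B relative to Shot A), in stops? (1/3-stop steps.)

Aperture: f/20 → f/18 → f/16 → f/14 → f/13 → f/11 → f/10 → f/9 → f/8 — 2 2/3 stops larger aperture (brighter).
Shutter speed: 4 → 3.2 → 2.5 → 2 → 1.6 → 1.3 → 1 → 0.8 — 2 1/3 stops faster (darker).
ISO: 8000 → 6400 → 5000 → 4000 — 1 stop lower (darker).
Net: +2 2/3 −2 1/3 −1 = −2/3 stops.

2/3 stop darker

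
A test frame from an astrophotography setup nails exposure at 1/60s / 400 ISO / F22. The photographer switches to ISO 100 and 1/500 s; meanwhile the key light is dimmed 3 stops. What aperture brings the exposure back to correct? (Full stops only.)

f/1.4

Scene light: 3 stops darker.
ISO: 400 → 200 → 100 — 2 stops lower (darker).
Shutter speed: 1/60 → 1/125 → 1/250 → 1/500 — 3 stops faster (darker).
Net so far: 8 stops darker. Aperture: f/22 → f/16 → f/11 → f/8 → f/5.6 → f/4 → f/2.8 → f/2 → f/1.4.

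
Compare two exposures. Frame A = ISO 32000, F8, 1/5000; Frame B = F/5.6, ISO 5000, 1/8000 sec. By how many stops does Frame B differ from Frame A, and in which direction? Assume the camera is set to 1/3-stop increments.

2 1/3 stops darker

Aperture: f/8 → f/7.1 → f/6.3 → f/5.6 — 1 stop larger aperture (brighter).
Shutter speed: 1/5000 → 1/6400 → 1/8000 — 2/3 stop faster (darker).
ISO: 32000 → 25600 → 20000 → 16000 → 12800 → 10000 → 8000 → 6400 → 5000 — 2 2/3 stops dropped (darker).
Net: +1 −2/3 −2 2/3 = −2 1/3 stops.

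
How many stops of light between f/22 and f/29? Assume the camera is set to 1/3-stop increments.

2/3 stop

f/22 → f/25 → f/29 — count the steps: 2 third-stops = 2/3 stop.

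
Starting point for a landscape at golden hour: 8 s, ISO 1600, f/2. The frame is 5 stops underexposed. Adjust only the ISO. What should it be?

Underexposed by 5 stops → need 5 stops brighter.
ISO: 1600 → 3200 → 6400 → 12800 → 25600 → 51200.

ISO 51200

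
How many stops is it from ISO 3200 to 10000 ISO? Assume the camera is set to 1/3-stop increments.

3200 → 4000 → 5000 → 6400 → 8000 → 10000 — count the steps: 5 third-stops = 1 2/3 stops.

1 2/3 stops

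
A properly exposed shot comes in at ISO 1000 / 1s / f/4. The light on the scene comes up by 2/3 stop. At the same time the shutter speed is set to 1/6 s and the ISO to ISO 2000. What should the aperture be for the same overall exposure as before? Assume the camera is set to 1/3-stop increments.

f/2.8

Scene light: 2/3 stop brighter.
Shutter speed: 1 → 0.8 → 0.6 → 0.5 → 0.4 → 0.3 → 1/4 → 1/5 → 1/6 — 2 2/3 stops faster (darker).
ISO: 1000 → 1250 → 1600 → 2000 — 1 stop raised (brighter).
Net so far: 1 stop darker. Aperture: f/4 → f/3.5 → f/3.2 → f/2.8.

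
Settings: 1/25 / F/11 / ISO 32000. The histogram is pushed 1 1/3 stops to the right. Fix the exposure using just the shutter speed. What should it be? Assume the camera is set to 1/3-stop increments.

1/60s

Overexposed by 1 1/3 stops → need 1 1/3 stops darker.
Shutter speed: 1/25 → 1/30 → 1/40 → 1/50 → 1/60.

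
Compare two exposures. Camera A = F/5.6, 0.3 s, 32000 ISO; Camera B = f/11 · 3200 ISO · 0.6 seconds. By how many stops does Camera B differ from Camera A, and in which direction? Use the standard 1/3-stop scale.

4 1/3 stops darker

Aperture: f/5.6 → f/6.3 → f/7.1 → f/8 → f/9 → f/10 → f/11 — 2 stops smaller aperture (darker).
Shutter speed: 0.3 → 0.4 → 0.5 → 0.6 — 1 stop longer (brighter).
ISO: 32000 → 25600 → 20000 → 16000 → 12800 → 10000 → 8000 → 6400 → 5000 → 4000 → 3200 — 3 1/3 stops dropped (darker).
Net: −2 +1 −3 1/3 = −4 1/3 stops.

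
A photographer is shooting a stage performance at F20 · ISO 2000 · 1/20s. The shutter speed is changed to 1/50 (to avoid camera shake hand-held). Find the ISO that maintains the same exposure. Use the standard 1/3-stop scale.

Shutter speed: 1/20 → 1/25 → 1/30 → 1/40 → 1/50 — 1 1/3 stops faster (darker).
Need 1 1/3 stops brighter from the ISO: 2000 → 2500 → 3200 → 4000 → 5000.

ISO 5000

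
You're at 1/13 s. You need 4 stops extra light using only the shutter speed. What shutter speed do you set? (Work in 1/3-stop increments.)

Shutter speed: 1/13 → 1/10 → 1/8 → 1/6 → 1/5 → 1/4 → 0.3 → 0.4 → 0.5 → 0.6 → 0.8 → 1 → 1.3 — 4 stops slower (brighter).

1.3 s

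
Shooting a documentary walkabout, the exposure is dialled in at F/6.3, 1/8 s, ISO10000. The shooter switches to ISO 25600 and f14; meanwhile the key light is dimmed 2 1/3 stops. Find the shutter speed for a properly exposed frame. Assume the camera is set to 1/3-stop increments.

1.3 s

Scene light: 2 1/3 stops darker.
ISO: 10000 → 12800 → 16000 → 20000 → 25600 — 1 1/3 stops raised (brighter).
Aperture: f/6.3 → f/7.1 → f/8 → f/9 → f/10 → f/11 → f/13 → f/14 — 2 1/3 stops smaller aperture (darker).
Net so far: 3 1/3 stops darker. Shutter speed: 1/8 → 1/6 → 1/5 → 1/4 → 0.3 → 0.4 → 0.5 → 0.6 → 0.8 → 1 → 1.3.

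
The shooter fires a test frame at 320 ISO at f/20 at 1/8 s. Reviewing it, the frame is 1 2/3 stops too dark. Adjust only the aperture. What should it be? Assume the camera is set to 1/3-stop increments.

f/11

Underexposed by 1 2/3 stops → need 1 2/3 stops brighter.
Aperture: f/20 → f/18 → f/16 → f/14 → f/13 → f/11.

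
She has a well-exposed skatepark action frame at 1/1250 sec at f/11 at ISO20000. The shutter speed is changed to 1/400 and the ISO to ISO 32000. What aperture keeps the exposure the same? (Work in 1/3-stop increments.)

f/25

Shutter speed: 1/1250 → 1/1000 → 1/800 → 1/640 → 1/500 → 1/400 — 1 2/3 stops longer (brighter).
ISO: 20000 → 25600 → 32000 — 2/3 stop raised (brighter).
Net change so far: 2 1/3 stops brighter. Offset with the aperture: f/11 → f/13 → f/14 → f/16 → f/18 → f/20 → f/22 → f/25.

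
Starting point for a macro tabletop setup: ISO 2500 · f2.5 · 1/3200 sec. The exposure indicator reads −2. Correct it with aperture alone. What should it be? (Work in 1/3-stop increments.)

Underexposed by 2 stops → need 2 stops brighter.
Aperture: f/2.5 → f/2.2 → f/2 → f/1.8 → f/1.6 → f/1.4 → f/1.2.

f/1.2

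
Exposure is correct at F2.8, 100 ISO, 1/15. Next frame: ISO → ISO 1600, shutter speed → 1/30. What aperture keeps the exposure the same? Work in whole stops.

f/8

ISO: 100 → 200 → 400 → 800 → 1600 — 4 stops higher (brighter).
Shutter speed: 1/15 → 1/30 — 1 stop shorter (darker).
Net change so far: 3 stops brighter. Offset with the aperture: f/2.8 → f/4 → f/5.6 → f/8.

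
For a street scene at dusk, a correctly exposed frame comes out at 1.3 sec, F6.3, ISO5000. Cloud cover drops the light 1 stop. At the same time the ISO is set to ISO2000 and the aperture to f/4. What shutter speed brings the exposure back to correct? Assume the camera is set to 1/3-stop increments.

2.5 s

Scene light: 1 stop darker.
ISO: 5000 → 4000 → 3200 → 2500 → 2000 — 1 1/3 stops lower (darker).
Aperture: f/6.3 → f/5.6 → f/5 → f/4.5 → f/4 — 1 1/3 stops wider (brighter).
Net so far: 1 stop darker. Shutter speed: 1.3 → 1.6 → 2 → 2.5.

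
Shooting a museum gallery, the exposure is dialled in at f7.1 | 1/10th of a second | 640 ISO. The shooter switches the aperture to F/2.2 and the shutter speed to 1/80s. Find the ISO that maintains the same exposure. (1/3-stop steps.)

ISO 500

Aperture: f/7.1 → f/6.3 → f/5.6 → f/5 → f/4.5 → f/4 → f/3.5 → f/3.2 → f/2.8 → f/2.5 → f/2.2 — 3 1/3 stops opened up (brighter).
Shutter speed: 1/10 → 1/13 → 1/15 → 1/20 → 1/25 → 1/30 → 1/40 → 1/50 → 1/60 → 1/80 — 3 stops shorter (darker).
Net change so far: 1/3 stop brighter. Offset with the ISO: 640 → 500.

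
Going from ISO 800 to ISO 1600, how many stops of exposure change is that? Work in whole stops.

800 → 1600 — count the steps: 1 stop.

1 stop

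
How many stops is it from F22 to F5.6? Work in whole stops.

f/22 → f/16 → f/11 → f/8 → f/5.6 — count the steps: 4 stops.

4 stops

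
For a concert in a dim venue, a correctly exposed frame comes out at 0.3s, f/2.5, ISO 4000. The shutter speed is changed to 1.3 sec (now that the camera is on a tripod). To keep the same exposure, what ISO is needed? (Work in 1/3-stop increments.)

ISO 1000

Shutter speed: 0.3 → 0.4 → 0.5 → 0.6 → 0.8 → 1 → 1.3 — 2 stops slower (brighter).
Need 2 stops darker from the ISO: 4000 → 3200 → 2500 → 2000 → 1600 → 1250 → 1000.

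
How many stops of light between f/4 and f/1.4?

f/4 → f/2.8 → f/2 → f/1.4 — count the steps: 3 stops.

3 stops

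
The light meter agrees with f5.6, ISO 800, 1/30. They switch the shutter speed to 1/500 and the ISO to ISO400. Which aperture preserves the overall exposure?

f/1.0

Shutter speed: 1/30 → 1/60 → 1/125 → 1/250 → 1/500 — 4 stops shorter (darker).
ISO: 800 → 400 — 1 stop lower (darker).
Net change so far: 5 stops darker. Offset with the aperture: f/5.6 → f/4 → f/2.8 → f/2 → f/1.4 → f/1.0.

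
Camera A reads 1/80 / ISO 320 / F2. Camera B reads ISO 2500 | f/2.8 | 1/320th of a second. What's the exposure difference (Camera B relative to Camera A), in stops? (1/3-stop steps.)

Aperture: f/2 → f/2.2 → f/2.5 → f/2.8 — 1 stop stopped down (darker).
Shutter speed: 1/80 → 1/100 → 1/125 → 1/160 → 1/200 → 1/250 → 1/320 — 2 stops shorter (darker).
ISO: 320 → 400 → 500 → 640 → 800 → 1000 → 1250 → 1600 → 2000 → 2500 — 3 stops raised (brighter).
Net: −1 −2 +3 = 0 stops.

same exposure (0 stops)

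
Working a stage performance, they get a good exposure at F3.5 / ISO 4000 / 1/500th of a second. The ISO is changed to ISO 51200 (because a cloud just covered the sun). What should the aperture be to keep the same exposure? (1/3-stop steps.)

f/13

ISO: 4000 → 5000 → 6400 → 8000 → 10000 → 12800 → 16000 → 20000 → 25600 → 32000 → 40000 → 51200 — 3 2/3 stops higher (brighter).
Need 3 2/3 stops darker from the aperture: f/3.5 → f/4 → f/4.5 → f/5 → f/5.6 → f/6.3 → f/7.1 → f/8 → f/9 → f/10 → f/11 → f/13.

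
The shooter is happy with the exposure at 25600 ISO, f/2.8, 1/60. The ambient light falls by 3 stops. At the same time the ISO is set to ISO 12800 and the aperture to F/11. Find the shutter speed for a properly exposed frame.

4 s

Scene light: 3 stops darker.
ISO: 25600 → 12800 — 1 stop lower (darker).
Aperture: f/2.8 → f/4 → f/5.6 → f/8 → f/11 — 4 stops narrower (darker).
Net so far: 8 stops darker. Shutter speed: 1/60 → 1/30 → 1/15 → 1/8 → 1/4 → 1/2 → 1 → 2 → 4.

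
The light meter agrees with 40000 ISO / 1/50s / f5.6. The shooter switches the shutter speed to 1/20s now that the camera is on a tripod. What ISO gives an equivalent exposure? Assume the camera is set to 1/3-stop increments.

ISO 16000

Shutter speed: 1/50 → 1/40 → 1/30 → 1/25 → 1/20 — 1 1/3 stops longer (brighter).
Need 1 1/3 stops darker from the ISO: 40000 → 32000 → 25600 → 20000 → 16000.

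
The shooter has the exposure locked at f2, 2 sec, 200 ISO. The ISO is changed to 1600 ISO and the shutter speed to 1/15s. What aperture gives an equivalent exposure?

f/1.0

ISO: 200 → 400 → 800 → 1600 — 3 stops higher (brighter).
Shutter speed: 2 → 1 → 1/2 → 1/4 → 1/8 → 1/15 — 5 stops shorter (darker).
Net change so far: 2 stops darker. Offset with the aperture: f/2 → f/1.4 → f/1.0.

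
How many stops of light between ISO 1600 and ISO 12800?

1600 → 3200 → 6400 → 12800 — count the steps: 3 stops.

3 stops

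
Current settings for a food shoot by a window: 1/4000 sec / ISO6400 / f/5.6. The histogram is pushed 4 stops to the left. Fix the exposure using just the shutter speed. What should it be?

1/250s

Underexposed by 4 stops → need 4 stops brighter.
Shutter speed: 1/4000 → 1/2000 → 1/1000 → 1/500 → 1/250.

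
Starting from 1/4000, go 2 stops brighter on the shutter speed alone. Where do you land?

1/1000s

Shutter speed: 1/4000 → 1/2000 → 1/1000 — 2 stops slower (brighter).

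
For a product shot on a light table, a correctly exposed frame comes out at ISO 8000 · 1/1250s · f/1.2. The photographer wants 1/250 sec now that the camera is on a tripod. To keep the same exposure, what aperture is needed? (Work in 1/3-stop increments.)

f/2.8

Shutter speed: 1/1250 → 1/1000 → 1/800 → 1/640 → 1/500 → 1/400 → 1/320 → 1/250 — 2 1/3 stops slower (brighter).
Need 2 1/3 stops darker from the aperture: f/1.2 → f/1.4 → f/1.6 → f/1.8 → f/2 → f/2.2 → f/2.5 → f/2.8.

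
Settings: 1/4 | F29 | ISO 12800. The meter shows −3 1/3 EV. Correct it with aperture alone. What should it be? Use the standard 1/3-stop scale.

Underexposed by 3 1/3 stops → need 3 1/3 stops brighter.
Aperture: f/29 → f/25 → f/22 → f/20 → f/18 → f/16 → f/14 → f/13 → f/11 → f/10 → f/9.

f/9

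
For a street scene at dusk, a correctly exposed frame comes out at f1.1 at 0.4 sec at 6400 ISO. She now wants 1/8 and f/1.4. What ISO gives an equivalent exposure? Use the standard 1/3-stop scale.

ISO 32000

Shutter speed: 0.4 → 0.3 → 1/4 → 1/5 → 1/6 → 1/8 — 1 2/3 stops faster (darker).
Aperture: f/1.1 → f/1.2 → f/1.4 — 2/3 stop stopped down (darker).
Net change so far: 2 1/3 stops darker. Offset with the ISO: 6400 → 8000 → 10000 → 12800 → 16000 → 20000 → 25600 → 32000.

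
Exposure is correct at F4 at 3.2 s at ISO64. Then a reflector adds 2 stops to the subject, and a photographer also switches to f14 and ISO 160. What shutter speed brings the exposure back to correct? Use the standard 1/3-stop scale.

Scene light: 2 stops brighter.
Aperture: f/4 → f/4.5 → f/5 → f/5.6 → f/6.3 → f/7.1 → f/8 → f/9 → f/10 → f/11 → f/13 → f/14 — 3 2/3 stops narrower (darker).
ISO: 64 → 80 → 100 → 125 → 160 — 1 1/3 stops raised (brighter).
Net so far: 1/3 stop darker. Shutter speed: 3.2 → 4.

4 s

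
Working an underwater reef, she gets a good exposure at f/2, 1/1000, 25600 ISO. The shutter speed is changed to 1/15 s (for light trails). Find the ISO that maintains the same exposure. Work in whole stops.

Shutter speed: 1/1000 → 1/500 → 1/250 → 1/125 → 1/60 → 1/30 → 1/15 — 6 stops longer (brighter).
Need 6 stops darker from the ISO: 25600 → 12800 → 6400 → 3200 → 1600 → 800 → 400.

ISO 400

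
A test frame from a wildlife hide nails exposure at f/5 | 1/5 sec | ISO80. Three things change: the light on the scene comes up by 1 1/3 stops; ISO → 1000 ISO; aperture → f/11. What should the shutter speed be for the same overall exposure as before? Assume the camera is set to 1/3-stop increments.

Scene light: 1 1/3 stops brighter.
ISO: 80 → 100 → 125 → 160 → 200 → 250 → 320 → 400 → 500 → 640 → 800 → 1000 — 3 2/3 stops raised (brighter).
Aperture: f/5 → f/5.6 → f/6.3 → f/7.1 → f/8 → f/9 → f/10 → f/11 — 2 1/3 stops narrower (darker).
Net so far: 2 2/3 stops brighter. Shutter speed: 1/5 → 1/6 → 1/8 → 1/10 → 1/13 → 1/15 → 1/20 → 1/25 → 1/30.

1/30s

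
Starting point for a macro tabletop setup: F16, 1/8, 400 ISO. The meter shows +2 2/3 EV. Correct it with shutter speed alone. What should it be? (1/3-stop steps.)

1/50s

Overexposed by 2 2/3 stops → need 2 2/3 stops darker.
Shutter speed: 1/8 → 1/10 → 1/13 → 1/15 → 1/20 → 1/25 → 1/30 → 1/40 → 1/50.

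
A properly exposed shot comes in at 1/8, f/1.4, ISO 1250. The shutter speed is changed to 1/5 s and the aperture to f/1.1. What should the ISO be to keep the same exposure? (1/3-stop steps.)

Shutter speed: 1/8 → 1/6 → 1/5 — 2/3 stop longer (brighter).
Aperture: f/1.4 → f/1.2 → f/1.1 — 2/3 stop larger aperture (brighter).
Net change so far: 1 1/3 stops brighter. Offset with the ISO: 1250 → 1000 → 800 → 640 → 500.

ISO 500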